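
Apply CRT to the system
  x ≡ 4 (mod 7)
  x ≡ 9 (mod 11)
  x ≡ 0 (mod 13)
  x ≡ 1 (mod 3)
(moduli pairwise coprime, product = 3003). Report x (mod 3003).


Product of moduli M = 7 · 11 · 13 · 3 = 3003.
Merge one congruence at a time:
  Start: x ≡ 4 (mod 7).
  Combine with x ≡ 9 (mod 11); new modulus lcm = 77.
    Write x = 4 + 7·t and substitute into x ≡ 9 (mod 11): 7·t ≡ 9 − 4 = 5 (mod 11).
    The inverse of 7 mod 11 is 8 (since 7·8 = 56 = 5·11 + 1), so t ≡ 8·5 = 40 ≡ 7 (mod 11).
    Then x = 4 + 7·7 = 53, valid modulo lcm(7, 11) = 77: x ≡ 53 (mod 77).
  Combine with x ≡ 0 (mod 13); new modulus lcm = 1001.
    Write x = 53 + 77·t and substitute into x ≡ 0 (mod 13): 77·t ≡ 0 − 53 = -53 (mod 13).
    Reduce coefficients mod 13: 12·t ≡ 12 (mod 13).
    The inverse of 12 mod 13 is 12 (since 12·12 = 144 = 11·13 + 1), so t ≡ 12·12 = 144 ≡ 1 (mod 13).
    Then x = 53 + 77·1 = 130, valid modulo lcm(77, 13) = 1001: x ≡ 130 (mod 1001).
  Combine with x ≡ 1 (mod 3); new modulus lcm = 3003.
    Write x = 130 + 1001·t and substitute into x ≡ 1 (mod 3): 1001·t ≡ 1 − 130 = -129 (mod 3).
    Reduce coefficients mod 3: 2·t ≡ 0 (mod 3).
    The inverse of 2 mod 3 is 2 (since 2·2 = 4 = 1·3 + 1), so t ≡ 2·0 = 0 ≡ 0 (mod 3).
    Then x = 130 + 1001·0 = 130, valid modulo lcm(1001, 3) = 3003: x ≡ 130 (mod 3003).
Verify against each original: 130 mod 7 = 4, 130 mod 11 = 9, 130 mod 13 = 0, 130 mod 3 = 1.

x ≡ 130 (mod 3003).


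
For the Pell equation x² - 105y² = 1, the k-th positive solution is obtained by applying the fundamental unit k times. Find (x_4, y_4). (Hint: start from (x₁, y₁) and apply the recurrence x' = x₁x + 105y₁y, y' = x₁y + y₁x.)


Step 1: Find the fundamental solution (x₁, y₁) of x² - 105y² = 1.
  Expand √105 as a continued fraction. a₀ = ⌊√105⌋ = 10; iterate m_{k+1} = d_k·a_k − m_k, d_{k+1} = (105 − m_{k+1}²)/d_k, a_{k+1} = ⌊(a₀ + m_{k+1})/d_{k+1}⌋ (starting m₀ = 0, d₀ = 1), with convergents p_k = a_k·p_{k-1} + p_{k-2}, q_k = a_k·q_{k-1} + q_{k-2} (p₋₁ = 1, q₋₁ = 0):
  k = 0: a₀ = 10; p₀/q₀ = 10/1; p₀² − 105·q₀² = 100 − 105 = -5.
  k = 1: m = 10, d = 5, a = ⌊(10 + 10)/5⌋ = 4; p/q = (4·10 + 1)/(4·1 + 0) = 41/4; p² − 105·q² = 1681 − 1680 = 1.
  The first convergent with p² − 105·q² = 1 gives the fundamental solution (x₁, y₁) = (41, 4).
Step 2: Apply the recurrence (x_{n+1}, y_{n+1}) = (x₁x_n + 105y₁y_n, x₁y_n + y₁x_n) repeatedly.
  From (x_1, y_1) = (41, 4): x_2 = 41·41 + 105·4·4 = 3361; y_2 = 41·4 + 4·41 = 328.
  From (x_2, y_2) = (3361, 328): x_3 = 41·3361 + 105·4·328 = 275561; y_3 = 41·328 + 4·3361 = 26892.
  From (x_3, y_3) = (275561, 26892): x_4 = 41·275561 + 105·4·26892 = 22592641; y_4 = 41·26892 + 4·275561 = 2204816.
Step 3: Verify x_4² - 105·y_4² = 510427427354881 - 510427427354880 = 1 (should be 1). ✓

(x_1, y_1) = (41, 4); (x_4, y_4) = (22592641, 2204816).


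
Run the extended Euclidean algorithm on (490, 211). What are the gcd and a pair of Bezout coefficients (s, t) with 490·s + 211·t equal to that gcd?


Euclidean algorithm on (490, 211) — divide until remainder is 0:
  490 = 2 · 211 + 68
  211 = 3 · 68 + 7
  68 = 9 · 7 + 5
  7 = 1 · 5 + 2
  5 = 2 · 2 + 1
  2 = 2 · 1 + 0
gcd(490, 211) = 1.
Track Bezout coefficients alongside the remainders: start with r₀ = 490 = a·1 + b·0 (s = 1, t = 0) and r₁ = 211 = a·0 + b·1 (s = 0, t = 1); each new remainder r_{k+1} = r_{k-1} − q_k·r_k inherits s_{k+1} = s_{k-1} − q_k·s_k, t_{k+1} = t_{k-1} − q_k·t_k, so r_k = a·s_k + b·t_k at every step:
  q = 2: r = 68, s = 1 − 2·0 = 1, t = 0 − 2·1 = -2  (check: 490·1 + 211·(-2) = 68)
  q = 3: r = 7, s = 0 − 3·1 = -3, t = 1 − 3·(-2) = 7  (check: 490·(-3) + 211·7 = 7)
  q = 9: r = 5, s = 1 − 9·(-3) = 28, t = -2 − 9·7 = -65  (check: 490·28 + 211·(-65) = 5)
  q = 1: r = 2, s = -3 − 1·28 = -31, t = 7 − 1·(-65) = 72  (check: 490·(-31) + 211·72 = 2)
  q = 2: r = 1, s = 28 − 2·(-31) = 90, t = -65 − 2·72 = -209  (check: 490·90 + 211·(-209) = 1)
The row with r = 1 (the gcd) gives the Bezout coefficients s = 90, t = -209.
Result: 490 · (90) + 211 · (-209) = 1.

gcd(490, 211) = 1; s = 90, t = -209 (check: 490·90 + 211·(-209) = 1).


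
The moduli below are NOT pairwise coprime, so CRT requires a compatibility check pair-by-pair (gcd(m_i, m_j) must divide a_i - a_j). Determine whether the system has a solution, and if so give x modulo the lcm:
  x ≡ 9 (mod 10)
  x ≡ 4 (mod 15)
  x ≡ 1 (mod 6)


Moduli 10, 15, 6 are not pairwise coprime, so CRT works modulo lcm(m_i) when all pairwise compatibility conditions hold.
Pairwise compatibility: gcd(m_i, m_j) must divide a_i - a_j for every pair.
Merge one congruence at a time:
  Start: x ≡ 9 (mod 10).
  Combine with x ≡ 4 (mod 15): gcd(10, 15) = 5; 4 - 9 = -5, which IS divisible by 5, so compatible.
    Write x = 9 + 10·t and substitute into x ≡ 4 (mod 15): 10·t ≡ 4 − 9 = -5 (mod 15).
    Divide the congruence (and modulus) by g = 5: 2·t ≡ -1 (mod 3).
    Reduce coefficients mod 3: 2·t ≡ 2 (mod 3).
    The inverse of 2 mod 3 is 2 (since 2·2 = 4 = 1·3 + 1), so t ≡ 2·2 = 4 ≡ 1 (mod 3).
    Then x = 9 + 10·1 = 19, valid modulo lcm(10, 15) = 30: x ≡ 19 (mod 30).
  Combine with x ≡ 1 (mod 6): gcd(30, 6) = 6; 1 - 19 = -18, which IS divisible by 6, so compatible.
    Write x = 19 + 30·t and substitute into x ≡ 1 (mod 6): 30·t ≡ 1 − 19 = -18 (mod 6).
    Divide the congruence (and modulus) by g = 6: 5·t ≡ -3 (mod 1).
    Modulo 1 every t works; take t = 0.
    Then x = 19 + 30·0 = 19, valid modulo lcm(30, 6) = 30: x ≡ 19 (mod 30).
Verify: 19 mod 10 = 9, 19 mod 15 = 4, 19 mod 6 = 1.

x ≡ 19 (mod 30).


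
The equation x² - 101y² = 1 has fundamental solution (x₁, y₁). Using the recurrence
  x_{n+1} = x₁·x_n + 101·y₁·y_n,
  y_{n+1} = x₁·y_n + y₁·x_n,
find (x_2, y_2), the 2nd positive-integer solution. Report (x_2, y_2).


Step 1: Find the fundamental solution (x₁, y₁) of x² - 101y² = 1.
  Expand √101 as a continued fraction. a₀ = ⌊√101⌋ = 10; iterate m_{k+1} = d_k·a_k − m_k, d_{k+1} = (101 − m_{k+1}²)/d_k, a_{k+1} = ⌊(a₀ + m_{k+1})/d_{k+1}⌋ (starting m₀ = 0, d₀ = 1), with convergents p_k = a_k·p_{k-1} + p_{k-2}, q_k = a_k·q_{k-1} + q_{k-2} (p₋₁ = 1, q₋₁ = 0):
  k = 0: a₀ = 10; p₀/q₀ = 10/1; p₀² − 101·q₀² = 100 − 101 = -1.
  k = 1: m = 10, d = 1, a = ⌊(10 + 10)/1⌋ = 20; p/q = (20·10 + 1)/(20·1 + 0) = 201/20; p² − 101·q² = 40401 − 40400 = 1.
  The first convergent with p² − 101·q² = 1 gives the fundamental solution (x₁, y₁) = (201, 20).
Step 2: Apply the recurrence (x_{n+1}, y_{n+1}) = (x₁x_n + 101y₁y_n, x₁y_n + y₁x_n) repeatedly.
  From (x_1, y_1) = (201, 20): x_2 = 201·201 + 101·20·20 = 80801; y_2 = 201·20 + 20·201 = 8040.
Step 3: Verify x_2² - 101·y_2² = 6528801601 - 6528801600 = 1 (should be 1). ✓

(x_1, y_1) = (201, 20); (x_2, y_2) = (80801, 8040).


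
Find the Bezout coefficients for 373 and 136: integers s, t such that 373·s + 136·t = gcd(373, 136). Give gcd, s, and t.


Euclidean algorithm on (373, 136) — divide until remainder is 0:
  373 = 2 · 136 + 101
  136 = 1 · 101 + 35
  101 = 2 · 35 + 31
  35 = 1 · 31 + 4
  31 = 7 · 4 + 3
  4 = 1 · 3 + 1
  3 = 3 · 1 + 0
gcd(373, 136) = 1.
Track Bezout coefficients alongside the remainders: start with r₀ = 373 = a·1 + b·0 (s = 1, t = 0) and r₁ = 136 = a·0 + b·1 (s = 0, t = 1); each new remainder r_{k+1} = r_{k-1} − q_k·r_k inherits s_{k+1} = s_{k-1} − q_k·s_k, t_{k+1} = t_{k-1} − q_k·t_k, so r_k = a·s_k + b·t_k at every step:
  q = 2: r = 101, s = 1 − 2·0 = 1, t = 0 − 2·1 = -2  (check: 373·1 + 136·(-2) = 101)
  q = 1: r = 35, s = 0 − 1·1 = -1, t = 1 − 1·(-2) = 3  (check: 373·(-1) + 136·3 = 35)
  q = 2: r = 31, s = 1 − 2·(-1) = 3, t = -2 − 2·3 = -8  (check: 373·3 + 136·(-8) = 31)
  q = 1: r = 4, s = -1 − 1·3 = -4, t = 3 − 1·(-8) = 11  (check: 373·(-4) + 136·11 = 4)
  q = 7: r = 3, s = 3 − 7·(-4) = 31, t = -8 − 7·11 = -85  (check: 373·31 + 136·(-85) = 3)
  q = 1: r = 1, s = -4 − 1·31 = -35, t = 11 − 1·(-85) = 96  (check: 373·(-35) + 136·96 = 1)
The row with r = 1 (the gcd) gives the Bezout coefficients s = -35, t = 96.
Result: 373 · (-35) + 136 · (96) = 1.

gcd(373, 136) = 1; s = -35, t = 96 (check: 373·(-35) + 136·96 = 1).


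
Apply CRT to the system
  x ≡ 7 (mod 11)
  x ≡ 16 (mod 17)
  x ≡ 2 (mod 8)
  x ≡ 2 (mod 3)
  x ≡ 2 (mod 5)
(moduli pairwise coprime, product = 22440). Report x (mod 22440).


Product of moduli M = 11 · 17 · 8 · 3 · 5 = 22440.
Merge one congruence at a time:
  Start: x ≡ 7 (mod 11).
  Combine with x ≡ 16 (mod 17); new modulus lcm = 187.
    Write x = 7 + 11·t and substitute into x ≡ 16 (mod 17): 11·t ≡ 16 − 7 = 9 (mod 17).
    The inverse of 11 mod 17 is 14 (since 11·14 = 154 = 9·17 + 1), so t ≡ 14·9 = 126 ≡ 7 (mod 17).
    Then x = 7 + 11·7 = 84, valid modulo lcm(11, 17) = 187: x ≡ 84 (mod 187).
  Combine with x ≡ 2 (mod 8); new modulus lcm = 1496.
    Write x = 84 + 187·t and substitute into x ≡ 2 (mod 8): 187·t ≡ 2 − 84 = -82 (mod 8).
    Reduce coefficients mod 8: 3·t ≡ 6 (mod 8).
    The inverse of 3 mod 8 is 3 (since 3·3 = 9 = 1·8 + 1), so t ≡ 3·6 = 18 ≡ 2 (mod 8).
    Then x = 84 + 187·2 = 458, valid modulo lcm(187, 8) = 1496: x ≡ 458 (mod 1496).
  Combine with x ≡ 2 (mod 3); new modulus lcm = 4488.
    Write x = 458 + 1496·t and substitute into x ≡ 2 (mod 3): 1496·t ≡ 2 − 458 = -456 (mod 3).
    Reduce coefficients mod 3: 2·t ≡ 0 (mod 3).
    The inverse of 2 mod 3 is 2 (since 2·2 = 4 = 1·3 + 1), so t ≡ 2·0 = 0 ≡ 0 (mod 3).
    Then x = 458 + 1496·0 = 458, valid modulo lcm(1496, 3) = 4488: x ≡ 458 (mod 4488).
  Combine with x ≡ 2 (mod 5); new modulus lcm = 22440.
    Write x = 458 + 4488·t and substitute into x ≡ 2 (mod 5): 4488·t ≡ 2 − 458 = -456 (mod 5).
    Reduce coefficients mod 5: 3·t ≡ 4 (mod 5).
    The inverse of 3 mod 5 is 2 (since 3·2 = 6 = 1·5 + 1), so t ≡ 2·4 = 8 ≡ 3 (mod 5).
    Then x = 458 + 4488·3 = 13922, valid modulo lcm(4488, 5) = 22440: x ≡ 13922 (mod 22440).
Verify against each original: 13922 mod 11 = 7, 13922 mod 17 = 16, 13922 mod 8 = 2, 13922 mod 3 = 2, 13922 mod 5 = 2.

x ≡ 13922 (mod 22440).


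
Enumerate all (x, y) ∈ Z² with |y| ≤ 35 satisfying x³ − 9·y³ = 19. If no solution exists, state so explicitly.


The equation is x³ - 9y³ = 19. For fixed y, x³ = 9·y³ + 19, so a solution requires the RHS to be a perfect cube.
Strategy: iterate y from -35 to 35, compute RHS = 9·y³ + 19, and check whether it is a (positive or negative) perfect cube.
Check small values of y:
  y = 0: RHS = 19 is not a perfect cube.
  y = 1: RHS = 28 is not a perfect cube.
  y = -1: RHS = 10 is not a perfect cube.
  y = 2: RHS = 91 is not a perfect cube.
  y = -2: RHS = -53 is not a perfect cube.
  y = 3: RHS = 262 is not a perfect cube.
  y = -3: RHS = -224 is not a perfect cube.
Continuing the search up to |y| = 35 finds no solutions either.
No (x, y) in the scanned range satisfies the equation.

No integer solutions with |y| ≤ 35.


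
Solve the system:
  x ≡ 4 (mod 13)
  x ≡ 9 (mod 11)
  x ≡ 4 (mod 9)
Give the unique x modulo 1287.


Moduli 13, 11, 9 are pairwise coprime; by CRT there is a unique solution modulo M = 13 · 11 · 9 = 1287.
Solve pairwise, accumulating the modulus:
  Start with x ≡ 4 (mod 13).
  Combine with x ≡ 9 (mod 11): since gcd(13, 11) = 1, we get a unique residue mod 143.
    Write x = 4 + 13·t and substitute into x ≡ 9 (mod 11): 13·t ≡ 9 − 4 = 5 (mod 11).
    Reduce coefficients mod 11: 2·t ≡ 5 (mod 11).
    The inverse of 2 mod 11 is 6 (since 2·6 = 12 = 1·11 + 1), so t ≡ 6·5 = 30 ≡ 8 (mod 11).
    Then x = 4 + 13·8 = 108, valid modulo lcm(13, 11) = 143: x ≡ 108 (mod 143).
  Combine with x ≡ 4 (mod 9): since gcd(143, 9) = 1, we get a unique residue mod 1287.
    Write x = 108 + 143·t and substitute into x ≡ 4 (mod 9): 143·t ≡ 4 − 108 = -104 (mod 9).
    Reduce coefficients mod 9: 8·t ≡ 4 (mod 9).
    The inverse of 8 mod 9 is 8 (since 8·8 = 64 = 7·9 + 1), so t ≡ 8·4 = 32 ≡ 5 (mod 9).
    Then x = 108 + 143·5 = 823, valid modulo lcm(143, 9) = 1287: x ≡ 823 (mod 1287).
Verify: 823 mod 13 = 4 ✓, 823 mod 11 = 9 ✓, 823 mod 9 = 4 ✓.

x ≡ 823 (mod 1287).


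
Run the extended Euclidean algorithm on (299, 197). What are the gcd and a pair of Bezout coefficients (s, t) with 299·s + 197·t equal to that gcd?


Euclidean algorithm on (299, 197) — divide until remainder is 0:
  299 = 1 · 197 + 102
  197 = 1 · 102 + 95
  102 = 1 · 95 + 7
  95 = 13 · 7 + 4
  7 = 1 · 4 + 3
  4 = 1 · 3 + 1
  3 = 3 · 1 + 0
gcd(299, 197) = 1.
Track Bezout coefficients alongside the remainders: start with r₀ = 299 = a·1 + b·0 (s = 1, t = 0) and r₁ = 197 = a·0 + b·1 (s = 0, t = 1); each new remainder r_{k+1} = r_{k-1} − q_k·r_k inherits s_{k+1} = s_{k-1} − q_k·s_k, t_{k+1} = t_{k-1} − q_k·t_k, so r_k = a·s_k + b·t_k at every step:
  q = 1: r = 102, s = 1 − 1·0 = 1, t = 0 − 1·1 = -1  (check: 299·1 + 197·(-1) = 102)
  q = 1: r = 95, s = 0 − 1·1 = -1, t = 1 − 1·(-1) = 2  (check: 299·(-1) + 197·2 = 95)
  q = 1: r = 7, s = 1 − 1·(-1) = 2, t = -1 − 1·2 = -3  (check: 299·2 + 197·(-3) = 7)
  q = 13: r = 4, s = -1 − 13·2 = -27, t = 2 − 13·(-3) = 41  (check: 299·(-27) + 197·41 = 4)
  q = 1: r = 3, s = 2 − 1·(-27) = 29, t = -3 − 1·41 = -44  (check: 299·29 + 197·(-44) = 3)
  q = 1: r = 1, s = -27 − 1·29 = -56, t = 41 − 1·(-44) = 85  (check: 299·(-56) + 197·85 = 1)
The row with r = 1 (the gcd) gives the Bezout coefficients s = -56, t = 85.
Result: 299 · (-56) + 197 · (85) = 1.

gcd(299, 197) = 1; s = -56, t = 85 (check: 299·(-56) + 197·85 = 1).


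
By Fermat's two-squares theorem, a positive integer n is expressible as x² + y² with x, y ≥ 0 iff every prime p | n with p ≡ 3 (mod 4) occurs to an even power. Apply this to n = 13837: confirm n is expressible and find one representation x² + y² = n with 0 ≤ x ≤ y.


Step 1: Factor n = 13837 = 101 · 137.
Step 2: Check the mod-4 condition on each prime factor: 101 ≡ 1 (mod 4), exponent 1; 137 ≡ 1 (mod 4), exponent 1.
All primes ≡ 3 (mod 4) appear to even exponent (or don't appear), so by the two-squares theorem n IS expressible as a sum of two squares.
Step 3: Build a representation. Here n = 101 · 137 is a product of primes ≡ 1 (mod 4). Each prime p ≡ 1 (mod 4) is itself a sum of two squares; find a² by testing p − a² for a perfect square:
  101: 101 − 1² = 100 = 10² ⇒ 101 = 1² + 10².
  137: 137 − 1² = 136, 137 − 2² = 133, 137 − 3² = 128, 137 − 4² = 121 = 11² ⇒ 137 = 4² + 11².
  Combine using the Brahmagupta–Fibonacci identity (a² + b²)(c² + d²) = (ac − bd)² + (ad + bc)² = (ac + bd)² + (ad − bc)²:
  101 · 137 = 13837: from (1² + 10²)(4² + 11²), take (1·4 − 10·11, 1·11 + 10·4) = (4 − 110, 11 + 40) = (-106, 51); dropping signs (only squares matter) gives (106, 51); check 106² + 51² = 11236 + 2601 = 13837 ✓.
Step 4: Order so x ≤ y and verify: 51² + 106² = 2601 + 11236 = 13837 = n. ✓

n = 13837 = 51² + 106² (one valid representation with x ≤ y).


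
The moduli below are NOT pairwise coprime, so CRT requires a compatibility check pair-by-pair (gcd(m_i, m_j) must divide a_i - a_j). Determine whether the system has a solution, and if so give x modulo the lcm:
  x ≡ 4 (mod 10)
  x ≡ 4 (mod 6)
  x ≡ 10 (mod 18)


Moduli 10, 6, 18 are not pairwise coprime, so CRT works modulo lcm(m_i) when all pairwise compatibility conditions hold.
Pairwise compatibility: gcd(m_i, m_j) must divide a_i - a_j for every pair.
Merge one congruence at a time:
  Start: x ≡ 4 (mod 10).
  Combine with x ≡ 4 (mod 6): gcd(10, 6) = 2; 4 - 4 = 0, which IS divisible by 2, so compatible.
    Write x = 4 + 10·t and substitute into x ≡ 4 (mod 6): 10·t ≡ 4 − 4 = 0 (mod 6).
    Divide the congruence (and modulus) by g = 2: 5·t ≡ 0 (mod 3).
    Reduce coefficients mod 3: 2·t ≡ 0 (mod 3).
    The inverse of 2 mod 3 is 2 (since 2·2 = 4 = 1·3 + 1), so t ≡ 2·0 = 0 ≡ 0 (mod 3).
    Then x = 4 + 10·0 = 4, valid modulo lcm(10, 6) = 30: x ≡ 4 (mod 30).
  Combine with x ≡ 10 (mod 18): gcd(30, 18) = 6; 10 - 4 = 6, which IS divisible by 6, so compatible.
    Write x = 4 + 30·t and substitute into x ≡ 10 (mod 18): 30·t ≡ 10 − 4 = 6 (mod 18).
    Divide the congruence (and modulus) by g = 6: 5·t ≡ 1 (mod 3).
    Reduce coefficients mod 3: 2·t ≡ 1 (mod 3).
    The inverse of 2 mod 3 is 2 (since 2·2 = 4 = 1·3 + 1), so t ≡ 2·1 = 2 ≡ 2 (mod 3).
    Then x = 4 + 30·2 = 64, valid modulo lcm(30, 18) = 90: x ≡ 64 (mod 90).
Verify: 64 mod 10 = 4, 64 mod 6 = 4, 64 mod 18 = 10.

x ≡ 64 (mod 90).


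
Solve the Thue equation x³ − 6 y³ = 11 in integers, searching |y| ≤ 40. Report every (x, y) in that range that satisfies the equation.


The equation is x³ - 6y³ = 11. For fixed y, x³ = 6·y³ + 11, so a solution requires the RHS to be a perfect cube.
Strategy: iterate y from -40 to 40, compute RHS = 6·y³ + 11, and check whether it is a (positive or negative) perfect cube.
Check small values of y:
  y = 0: RHS = 11 is not a perfect cube.
  y = 1: RHS = 17 is not a perfect cube.
  y = -1: RHS = 5 is not a perfect cube.
  y = 2: RHS = 59 is not a perfect cube.
  y = -2: RHS = -37 is not a perfect cube.
  y = 3: RHS = 173 is not a perfect cube.
  y = -3: RHS = -151 is not a perfect cube.
Continuing the search up to |y| = 40 finds no solutions either.
No (x, y) in the scanned range satisfies the equation.

No integer solutions with |y| ≤ 40.


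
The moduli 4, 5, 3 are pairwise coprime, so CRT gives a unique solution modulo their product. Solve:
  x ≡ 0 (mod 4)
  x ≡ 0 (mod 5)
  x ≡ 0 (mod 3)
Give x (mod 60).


Moduli 4, 5, 3 are pairwise coprime; by CRT there is a unique solution modulo M = 4 · 5 · 3 = 60.
Solve pairwise, accumulating the modulus:
  Start with x ≡ 0 (mod 4).
  Combine with x ≡ 0 (mod 5): since gcd(4, 5) = 1, we get a unique residue mod 20.
    Write x = 0 + 4·t and substitute into x ≡ 0 (mod 5): 4·t ≡ 0 − 0 = 0 (mod 5).
    The inverse of 4 mod 5 is 4 (since 4·4 = 16 = 3·5 + 1), so t ≡ 4·0 = 0 ≡ 0 (mod 5).
    Then x = 0 + 4·0 = 0, valid modulo lcm(4, 5) = 20: x ≡ 0 (mod 20).
  Combine with x ≡ 0 (mod 3): since gcd(20, 3) = 1, we get a unique residue mod 60.
    Write x = 0 + 20·t and substitute into x ≡ 0 (mod 3): 20·t ≡ 0 − 0 = 0 (mod 3).
    Reduce coefficients mod 3: 2·t ≡ 0 (mod 3).
    The inverse of 2 mod 3 is 2 (since 2·2 = 4 = 1·3 + 1), so t ≡ 2·0 = 0 ≡ 0 (mod 3).
    Then x = 0 + 20·0 = 0, valid modulo lcm(20, 3) = 60: x ≡ 0 (mod 60).
Verify: 0 mod 4 = 0 ✓, 0 mod 5 = 0 ✓, 0 mod 3 = 0 ✓.

x ≡ 0 (mod 60).


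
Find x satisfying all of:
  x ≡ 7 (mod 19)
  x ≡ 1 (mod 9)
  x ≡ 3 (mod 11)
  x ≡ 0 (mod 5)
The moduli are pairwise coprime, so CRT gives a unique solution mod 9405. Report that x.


Product of moduli M = 19 · 9 · 11 · 5 = 9405.
Merge one congruence at a time:
  Start: x ≡ 7 (mod 19).
  Combine with x ≡ 1 (mod 9); new modulus lcm = 171.
    Write x = 7 + 19·t and substitute into x ≡ 1 (mod 9): 19·t ≡ 1 − 7 = -6 (mod 9).
    Reduce coefficients mod 9: 1·t ≡ 3 (mod 9).
    So t ≡ 3 (mod 9).
    Then x = 7 + 19·3 = 64, valid modulo lcm(19, 9) = 171: x ≡ 64 (mod 171).
  Combine with x ≡ 3 (mod 11); new modulus lcm = 1881.
    Write x = 64 + 171·t and substitute into x ≡ 3 (mod 11): 171·t ≡ 3 − 64 = -61 (mod 11).
    Reduce coefficients mod 11: 6·t ≡ 5 (mod 11).
    The inverse of 6 mod 11 is 2 (since 6·2 = 12 = 1·11 + 1), so t ≡ 2·5 = 10 ≡ 10 (mod 11).
    Then x = 64 + 171·10 = 1774, valid modulo lcm(171, 11) = 1881: x ≡ 1774 (mod 1881).
  Combine with x ≡ 0 (mod 5); new modulus lcm = 9405.
    Write x = 1774 + 1881·t and substitute into x ≡ 0 (mod 5): 1881·t ≡ 0 − 1774 = -1774 (mod 5).
    Reduce coefficients mod 5: 1·t ≡ 1 (mod 5).
    So t ≡ 1 (mod 5).
    Then x = 1774 + 1881·1 = 3655, valid modulo lcm(1881, 5) = 9405: x ≡ 3655 (mod 9405).
Verify against each original: 3655 mod 19 = 7, 3655 mod 9 = 1, 3655 mod 11 = 3, 3655 mod 5 = 0.

x ≡ 3655 (mod 9405).


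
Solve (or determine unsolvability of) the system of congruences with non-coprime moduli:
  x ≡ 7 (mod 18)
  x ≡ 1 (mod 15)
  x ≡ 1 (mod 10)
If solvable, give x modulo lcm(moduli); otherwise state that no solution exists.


Moduli 18, 15, 10 are not pairwise coprime, so CRT works modulo lcm(m_i) when all pairwise compatibility conditions hold.
Pairwise compatibility: gcd(m_i, m_j) must divide a_i - a_j for every pair.
Merge one congruence at a time:
  Start: x ≡ 7 (mod 18).
  Combine with x ≡ 1 (mod 15): gcd(18, 15) = 3; 1 - 7 = -6, which IS divisible by 3, so compatible.
    Write x = 7 + 18·t and substitute into x ≡ 1 (mod 15): 18·t ≡ 1 − 7 = -6 (mod 15).
    Divide the congruence (and modulus) by g = 3: 6·t ≡ -2 (mod 5).
    Reduce coefficients mod 5: 1·t ≡ 3 (mod 5).
    So t ≡ 3 (mod 5).
    Then x = 7 + 18·3 = 61, valid modulo lcm(18, 15) = 90: x ≡ 61 (mod 90).
  Combine with x ≡ 1 (mod 10): gcd(90, 10) = 10; 1 - 61 = -60, which IS divisible by 10, so compatible.
    Write x = 61 + 90·t and substitute into x ≡ 1 (mod 10): 90·t ≡ 1 − 61 = -60 (mod 10).
    Divide the congruence (and modulus) by g = 10: 9·t ≡ -6 (mod 1).
    Modulo 1 every t works; take t = 0.
    Then x = 61 + 90·0 = 61, valid modulo lcm(90, 10) = 90: x ≡ 61 (mod 90).
Verify: 61 mod 18 = 7, 61 mod 15 = 1, 61 mod 10 = 1.

x ≡ 61 (mod 90).


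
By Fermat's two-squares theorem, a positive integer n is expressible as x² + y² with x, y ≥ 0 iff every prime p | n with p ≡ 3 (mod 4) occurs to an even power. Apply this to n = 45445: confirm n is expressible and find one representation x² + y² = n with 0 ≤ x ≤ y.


Step 1: Factor n = 45445 = 5 · 61 · 149.
Step 2: Check the mod-4 condition on each prime factor: 5 ≡ 1 (mod 4), exponent 1; 61 ≡ 1 (mod 4), exponent 1; 149 ≡ 1 (mod 4), exponent 1.
All primes ≡ 3 (mod 4) appear to even exponent (or don't appear), so by the two-squares theorem n IS expressible as a sum of two squares.
Step 3: Build a representation. Here n = 5 · 61 · 149 is a product of primes ≡ 1 (mod 4). Each prime p ≡ 1 (mod 4) is itself a sum of two squares; find a² by testing p − a² for a perfect square:
  5: 5 − 1² = 4 = 2² ⇒ 5 = 1² + 2².
  61: 61 − 1² = 60, 61 − 2² = 57, 61 − 3² = 52, 61 − 4² = 45, 61 − 5² = 36 = 6² ⇒ 61 = 5² + 6².
  149: 149 − 1² = 148, 149 − 2² = 145, 149 − 3² = 140, 149 − 4² = 133, 149 − 5² = 124, 149 − 6² = 113, 149 − 7² = 100 = 10² ⇒ 149 = 7² + 10².
  Combine using the Brahmagupta–Fibonacci identity (a² + b²)(c² + d²) = (ac − bd)² + (ad + bc)² = (ac + bd)² + (ad − bc)²:
  5 · 61 = 305: from (1² + 2²)(5² + 6²), take (1·5 − 2·6, 1·6 + 2·5) = (5 − 12, 6 + 10) = (-7, 16); dropping signs (only squares matter) gives (7, 16); check 7² + 16² = 49 + 256 = 305 ✓.
  305 · 149 = 45445: from (7² + 16²)(7² + 10²), take (7·7 − 16·10, 7·10 + 16·7) = (49 − 160, 70 + 112) = (-111, 182); dropping signs (only squares matter) gives (111, 182); check 111² + 182² = 12321 + 33124 = 45445 ✓.
Step 4: Order so x ≤ y and verify: 111² + 182² = 12321 + 33124 = 45445 = n. ✓

n = 45445 = 111² + 182² (one valid representation with x ≤ y).


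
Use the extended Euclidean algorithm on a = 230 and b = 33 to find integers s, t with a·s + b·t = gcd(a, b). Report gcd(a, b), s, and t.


Euclidean algorithm on (230, 33) — divide until remainder is 0:
  230 = 6 · 33 + 32
  33 = 1 · 32 + 1
  32 = 32 · 1 + 0
gcd(230, 33) = 1.
Track Bezout coefficients alongside the remainders: start with r₀ = 230 = a·1 + b·0 (s = 1, t = 0) and r₁ = 33 = a·0 + b·1 (s = 0, t = 1); each new remainder r_{k+1} = r_{k-1} − q_k·r_k inherits s_{k+1} = s_{k-1} − q_k·s_k, t_{k+1} = t_{k-1} − q_k·t_k, so r_k = a·s_k + b·t_k at every step:
  q = 6: r = 32, s = 1 − 6·0 = 1, t = 0 − 6·1 = -6  (check: 230·1 + 33·(-6) = 32)
  q = 1: r = 1, s = 0 − 1·1 = -1, t = 1 − 1·(-6) = 7  (check: 230·(-1) + 33·7 = 1)
The row with r = 1 (the gcd) gives the Bezout coefficients s = -1, t = 7.
Result: 230 · (-1) + 33 · (7) = 1.

gcd(230, 33) = 1; s = -1, t = 7 (check: 230·(-1) + 33·7 = 1).


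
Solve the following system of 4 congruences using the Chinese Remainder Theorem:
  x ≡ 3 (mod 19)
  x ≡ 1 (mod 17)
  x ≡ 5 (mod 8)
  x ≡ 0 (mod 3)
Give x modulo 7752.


Product of moduli M = 19 · 17 · 8 · 3 = 7752.
Merge one congruence at a time:
  Start: x ≡ 3 (mod 19).
  Combine with x ≡ 1 (mod 17); new modulus lcm = 323.
    Write x = 3 + 19·t and substitute into x ≡ 1 (mod 17): 19·t ≡ 1 − 3 = -2 (mod 17).
    Reduce coefficients mod 17: 2·t ≡ 15 (mod 17).
    The inverse of 2 mod 17 is 9 (since 2·9 = 18 = 1·17 + 1), so t ≡ 9·15 = 135 ≡ 16 (mod 17).
    Then x = 3 + 19·16 = 307, valid modulo lcm(19, 17) = 323: x ≡ 307 (mod 323).
  Combine with x ≡ 5 (mod 8); new modulus lcm = 2584.
    Write x = 307 + 323·t and substitute into x ≡ 5 (mod 8): 323·t ≡ 5 − 307 = -302 (mod 8).
    Reduce coefficients mod 8: 3·t ≡ 2 (mod 8).
    The inverse of 3 mod 8 is 3 (since 3·3 = 9 = 1·8 + 1), so t ≡ 3·2 = 6 ≡ 6 (mod 8).
    Then x = 307 + 323·6 = 2245, valid modulo lcm(323, 8) = 2584: x ≡ 2245 (mod 2584).
  Combine with x ≡ 0 (mod 3); new modulus lcm = 7752.
    Write x = 2245 + 2584·t and substitute into x ≡ 0 (mod 3): 2584·t ≡ 0 − 2245 = -2245 (mod 3).
    Reduce coefficients mod 3: 1·t ≡ 2 (mod 3).
    So t ≡ 2 (mod 3).
    Then x = 2245 + 2584·2 = 7413, valid modulo lcm(2584, 3) = 7752: x ≡ 7413 (mod 7752).
Verify against each original: 7413 mod 19 = 3, 7413 mod 17 = 1, 7413 mod 8 = 5, 7413 mod 3 = 0.

x ≡ 7413 (mod 7752).


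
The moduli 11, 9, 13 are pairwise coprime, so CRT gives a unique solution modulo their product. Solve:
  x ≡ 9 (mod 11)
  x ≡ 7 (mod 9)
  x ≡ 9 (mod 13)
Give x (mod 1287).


Moduli 11, 9, 13 are pairwise coprime; by CRT there is a unique solution modulo M = 11 · 9 · 13 = 1287.
Solve pairwise, accumulating the modulus:
  Start with x ≡ 9 (mod 11).
  Combine with x ≡ 7 (mod 9): since gcd(11, 9) = 1, we get a unique residue mod 99.
    Write x = 9 + 11·t and substitute into x ≡ 7 (mod 9): 11·t ≡ 7 − 9 = -2 (mod 9).
    Reduce coefficients mod 9: 2·t ≡ 7 (mod 9).
    The inverse of 2 mod 9 is 5 (since 2·5 = 10 = 1·9 + 1), so t ≡ 5·7 = 35 ≡ 8 (mod 9).
    Then x = 9 + 11·8 = 97, valid modulo lcm(11, 9) = 99: x ≡ 97 (mod 99).
  Combine with x ≡ 9 (mod 13): since gcd(99, 13) = 1, we get a unique residue mod 1287.
    Write x = 97 + 99·t and substitute into x ≡ 9 (mod 13): 99·t ≡ 9 − 97 = -88 (mod 13).
    Reduce coefficients mod 13: 8·t ≡ 3 (mod 13).
    The inverse of 8 mod 13 is 5 (since 8·5 = 40 = 3·13 + 1), so t ≡ 5·3 = 15 ≡ 2 (mod 13).
    Then x = 97 + 99·2 = 295, valid modulo lcm(99, 13) = 1287: x ≡ 295 (mod 1287).
Verify: 295 mod 11 = 9 ✓, 295 mod 9 = 7 ✓, 295 mod 13 = 9 ✓.

x ≡ 295 (mod 1287).


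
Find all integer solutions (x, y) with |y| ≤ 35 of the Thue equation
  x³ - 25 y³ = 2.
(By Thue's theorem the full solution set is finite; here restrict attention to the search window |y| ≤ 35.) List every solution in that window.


The equation is x³ - 25y³ = 2. For fixed y, x³ = 25·y³ + 2, so a solution requires the RHS to be a perfect cube.
Strategy: iterate y from -35 to 35, compute RHS = 25·y³ + 2, and check whether it is a (positive or negative) perfect cube.
Check small values of y:
  y = 0: RHS = 2 is not a perfect cube.
  y = 1: RHS = 27 = (3)³ ⇒ x = 3 works.
  y = -1: RHS = -23 is not a perfect cube.
  y = 2: RHS = 202 is not a perfect cube.
  y = -2: RHS = -198 is not a perfect cube.
  y = 3: RHS = 677 is not a perfect cube.
  y = -3: RHS = -673 is not a perfect cube.
Continuing the search up to |y| = 35 finds no further solutions beyond those listed.
Collected solutions: (3, 1).

Solutions (with |y| ≤ 35): (3, 1).


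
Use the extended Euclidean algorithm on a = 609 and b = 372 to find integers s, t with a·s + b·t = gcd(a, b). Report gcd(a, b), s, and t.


Euclidean algorithm on (609, 372) — divide until remainder is 0:
  609 = 1 · 372 + 237
  372 = 1 · 237 + 135
  237 = 1 · 135 + 102
  135 = 1 · 102 + 33
  102 = 3 · 33 + 3
  33 = 11 · 3 + 0
gcd(609, 372) = 3.
Track Bezout coefficients alongside the remainders: start with r₀ = 609 = a·1 + b·0 (s = 1, t = 0) and r₁ = 372 = a·0 + b·1 (s = 0, t = 1); each new remainder r_{k+1} = r_{k-1} − q_k·r_k inherits s_{k+1} = s_{k-1} − q_k·s_k, t_{k+1} = t_{k-1} − q_k·t_k, so r_k = a·s_k + b·t_k at every step:
  q = 1: r = 237, s = 1 − 1·0 = 1, t = 0 − 1·1 = -1  (check: 609·1 + 372·(-1) = 237)
  q = 1: r = 135, s = 0 − 1·1 = -1, t = 1 − 1·(-1) = 2  (check: 609·(-1) + 372·2 = 135)
  q = 1: r = 102, s = 1 − 1·(-1) = 2, t = -1 − 1·2 = -3  (check: 609·2 + 372·(-3) = 102)
  q = 1: r = 33, s = -1 − 1·2 = -3, t = 2 − 1·(-3) = 5  (check: 609·(-3) + 372·5 = 33)
  q = 3: r = 3, s = 2 − 3·(-3) = 11, t = -3 − 3·5 = -18  (check: 609·11 + 372·(-18) = 3)
The row with r = 3 (the gcd) gives the Bezout coefficients s = 11, t = -18.
Result: 609 · (11) + 372 · (-18) = 3.

gcd(609, 372) = 3; s = 11, t = -18 (check: 609·11 + 372·(-18) = 3).


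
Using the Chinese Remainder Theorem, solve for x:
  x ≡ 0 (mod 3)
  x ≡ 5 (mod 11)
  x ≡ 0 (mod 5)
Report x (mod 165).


Moduli 3, 11, 5 are pairwise coprime; by CRT there is a unique solution modulo M = 3 · 11 · 5 = 165.
Solve pairwise, accumulating the modulus:
  Start with x ≡ 0 (mod 3).
  Combine with x ≡ 5 (mod 11): since gcd(3, 11) = 1, we get a unique residue mod 33.
    Write x = 0 + 3·t and substitute into x ≡ 5 (mod 11): 3·t ≡ 5 − 0 = 5 (mod 11).
    The inverse of 3 mod 11 is 4 (since 3·4 = 12 = 1·11 + 1), so t ≡ 4·5 = 20 ≡ 9 (mod 11).
    Then x = 0 + 3·9 = 27, valid modulo lcm(3, 11) = 33: x ≡ 27 (mod 33).
  Combine with x ≡ 0 (mod 5): since gcd(33, 5) = 1, we get a unique residue mod 165.
    Write x = 27 + 33·t and substitute into x ≡ 0 (mod 5): 33·t ≡ 0 − 27 = -27 (mod 5).
    Reduce coefficients mod 5: 3·t ≡ 3 (mod 5).
    The inverse of 3 mod 5 is 2 (since 3·2 = 6 = 1·5 + 1), so t ≡ 2·3 = 6 ≡ 1 (mod 5).
    Then x = 27 + 33·1 = 60, valid modulo lcm(33, 5) = 165: x ≡ 60 (mod 165).
Verify: 60 mod 3 = 0 ✓, 60 mod 11 = 5 ✓, 60 mod 5 = 0 ✓.

x ≡ 60 (mod 165).


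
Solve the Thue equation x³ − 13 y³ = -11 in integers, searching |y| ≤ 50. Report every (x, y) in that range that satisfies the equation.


The equation is x³ - 13y³ = -11. For fixed y, x³ = 13·y³ − 11, so a solution requires the RHS to be a perfect cube.
Strategy: iterate y from -50 to 50, compute RHS = 13·y³ − 11, and check whether it is a (positive or negative) perfect cube.
Check small values of y:
  y = 0: RHS = -11 is not a perfect cube.
  y = 1: RHS = 2 is not a perfect cube.
  y = -1: RHS = -24 is not a perfect cube.
  y = 2: RHS = 93 is not a perfect cube.
  y = -2: RHS = -115 is not a perfect cube.
  y = 3: RHS = 340 is not a perfect cube.
  y = -3: RHS = -362 is not a perfect cube.
Continuing the search up to |y| = 50 finds no solutions either.
No (x, y) in the scanned range satisfies the equation.

No integer solutions with |y| ≤ 50.


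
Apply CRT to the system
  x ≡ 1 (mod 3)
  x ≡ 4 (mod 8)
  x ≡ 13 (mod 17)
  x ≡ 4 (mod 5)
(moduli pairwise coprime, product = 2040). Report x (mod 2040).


Product of moduli M = 3 · 8 · 17 · 5 = 2040.
Merge one congruence at a time:
  Start: x ≡ 1 (mod 3).
  Combine with x ≡ 4 (mod 8); new modulus lcm = 24.
    Write x = 1 + 3·t and substitute into x ≡ 4 (mod 8): 3·t ≡ 4 − 1 = 3 (mod 8).
    The inverse of 3 mod 8 is 3 (since 3·3 = 9 = 1·8 + 1), so t ≡ 3·3 = 9 ≡ 1 (mod 8).
    Then x = 1 + 3·1 = 4, valid modulo lcm(3, 8) = 24: x ≡ 4 (mod 24).
  Combine with x ≡ 13 (mod 17); new modulus lcm = 408.
    Write x = 4 + 24·t and substitute into x ≡ 13 (mod 17): 24·t ≡ 13 − 4 = 9 (mod 17).
    Reduce coefficients mod 17: 7·t ≡ 9 (mod 17).
    The inverse of 7 mod 17 is 5 (since 7·5 = 35 = 2·17 + 1), so t ≡ 5·9 = 45 ≡ 11 (mod 17).
    Then x = 4 + 24·11 = 268, valid modulo lcm(24, 17) = 408: x ≡ 268 (mod 408).
  Combine with x ≡ 4 (mod 5); new modulus lcm = 2040.
    Write x = 268 + 408·t and substitute into x ≡ 4 (mod 5): 408·t ≡ 4 − 268 = -264 (mod 5).
    Reduce coefficients mod 5: 3·t ≡ 1 (mod 5).
    The inverse of 3 mod 5 is 2 (since 3·2 = 6 = 1·5 + 1), so t ≡ 2·1 = 2 ≡ 2 (mod 5).
    Then x = 268 + 408·2 = 1084, valid modulo lcm(408, 5) = 2040: x ≡ 1084 (mod 2040).
Verify against each original: 1084 mod 3 = 1, 1084 mod 8 = 4, 1084 mod 17 = 13, 1084 mod 5 = 4.

x ≡ 1084 (mod 2040).


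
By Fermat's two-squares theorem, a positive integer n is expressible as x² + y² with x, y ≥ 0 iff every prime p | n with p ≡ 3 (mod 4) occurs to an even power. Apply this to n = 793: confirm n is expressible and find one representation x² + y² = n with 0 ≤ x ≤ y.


Step 1: Factor n = 793 = 13 · 61.
Step 2: Check the mod-4 condition on each prime factor: 13 ≡ 1 (mod 4), exponent 1; 61 ≡ 1 (mod 4), exponent 1.
All primes ≡ 3 (mod 4) appear to even exponent (or don't appear), so by the two-squares theorem n IS expressible as a sum of two squares.
Step 3: Build a representation. Here n = 13 · 61 is a product of primes ≡ 1 (mod 4). Each prime p ≡ 1 (mod 4) is itself a sum of two squares; find a² by testing p − a² for a perfect square:
  13: 13 − 1² = 12, 13 − 2² = 9 = 3² ⇒ 13 = 2² + 3².
  61: 61 − 1² = 60, 61 − 2² = 57, 61 − 3² = 52, 61 − 4² = 45, 61 − 5² = 36 = 6² ⇒ 61 = 5² + 6².
  Combine using the Brahmagupta–Fibonacci identity (a² + b²)(c² + d²) = (ac − bd)² + (ad + bc)² = (ac + bd)² + (ad − bc)²:
  13 · 61 = 793: from (2² + 3²)(5² + 6²), take (2·5 − 3·6, 2·6 + 3·5) = (10 − 18, 12 + 15) = (-8, 27); dropping signs (only squares matter) gives (8, 27); check 8² + 27² = 64 + 729 = 793 ✓.
Step 4: Order so x ≤ y and verify: 8² + 27² = 64 + 729 = 793 = n. ✓

n = 793 = 8² + 27² (one valid representation with x ≤ y).


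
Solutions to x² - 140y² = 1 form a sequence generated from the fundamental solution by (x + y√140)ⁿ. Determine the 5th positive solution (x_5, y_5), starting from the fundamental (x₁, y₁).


Step 1: Find the fundamental solution (x₁, y₁) of x² - 140y² = 1.
  Expand √140 as a continued fraction. a₀ = ⌊√140⌋ = 11; iterate m_{k+1} = d_k·a_k − m_k, d_{k+1} = (140 − m_{k+1}²)/d_k, a_{k+1} = ⌊(a₀ + m_{k+1})/d_{k+1}⌋ (starting m₀ = 0, d₀ = 1), with convergents p_k = a_k·p_{k-1} + p_{k-2}, q_k = a_k·q_{k-1} + q_{k-2} (p₋₁ = 1, q₋₁ = 0):
  k = 0: a₀ = 11; p₀/q₀ = 11/1; p₀² − 140·q₀² = 121 − 140 = -19.
  k = 1: m = 11, d = 19, a = ⌊(11 + 11)/19⌋ = 1; p/q = (1·11 + 1)/(1·1 + 0) = 12/1; p² − 140·q² = 144 − 140 = 4.
  k = 2: m = 8, d = 4, a = ⌊(11 + 8)/4⌋ = 4; p/q = (4·12 + 11)/(4·1 + 1) = 59/5; p² − 140·q² = 3481 − 3500 = -19.
  k = 3: m = 8, d = 19, a = ⌊(11 + 8)/19⌋ = 1; p/q = (1·59 + 12)/(1·5 + 1) = 71/6; p² − 140·q² = 5041 − 5040 = 1.
  The first convergent with p² − 140·q² = 1 gives the fundamental solution (x₁, y₁) = (71, 6).
Step 2: Apply the recurrence (x_{n+1}, y_{n+1}) = (x₁x_n + 140y₁y_n, x₁y_n + y₁x_n) repeatedly.
  From (x_1, y_1) = (71, 6): x_2 = 71·71 + 140·6·6 = 10081; y_2 = 71·6 + 6·71 = 852.
  From (x_2, y_2) = (10081, 852): x_3 = 71·10081 + 140·6·852 = 1431431; y_3 = 71·852 + 6·10081 = 120978.
  From (x_3, y_3) = (1431431, 120978): x_4 = 71·1431431 + 140·6·120978 = 203253121; y_4 = 71·120978 + 6·1431431 = 17178024.
  From (x_4, y_4) = (203253121, 17178024): x_5 = 71·203253121 + 140·6·17178024 = 28860511751; y_5 = 71·17178024 + 6·203253121 = 2439158430.
Step 3: Verify x_5² - 140·y_5² = 832929138529609086001 - 832929138529609086000 = 1 (should be 1). ✓

(x_1, y_1) = (71, 6); (x_5, y_5) = (28860511751, 2439158430).


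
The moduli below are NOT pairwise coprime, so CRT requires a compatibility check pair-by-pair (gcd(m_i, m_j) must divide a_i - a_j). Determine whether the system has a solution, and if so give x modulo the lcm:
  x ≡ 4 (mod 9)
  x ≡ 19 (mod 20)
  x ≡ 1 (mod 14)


Moduli 9, 20, 14 are not pairwise coprime, so CRT works modulo lcm(m_i) when all pairwise compatibility conditions hold.
Pairwise compatibility: gcd(m_i, m_j) must divide a_i - a_j for every pair.
Merge one congruence at a time:
  Start: x ≡ 4 (mod 9).
  Combine with x ≡ 19 (mod 20): gcd(9, 20) = 1; 19 - 4 = 15, which IS divisible by 1, so compatible.
    Write x = 4 + 9·t and substitute into x ≡ 19 (mod 20): 9·t ≡ 19 − 4 = 15 (mod 20).
    The inverse of 9 mod 20 is 9 (since 9·9 = 81 = 4·20 + 1), so t ≡ 9·15 = 135 ≡ 15 (mod 20).
    Then x = 4 + 9·15 = 139, valid modulo lcm(9, 20) = 180: x ≡ 139 (mod 180).
  Combine with x ≡ 1 (mod 14): gcd(180, 14) = 2; 1 - 139 = -138, which IS divisible by 2, so compatible.
    Write x = 139 + 180·t and substitute into x ≡ 1 (mod 14): 180·t ≡ 1 − 139 = -138 (mod 14).
    Divide the congruence (and modulus) by g = 2: 90·t ≡ -69 (mod 7).
    Reduce coefficients mod 7: 6·t ≡ 1 (mod 7).
    The inverse of 6 mod 7 is 6 (since 6·6 = 36 = 5·7 + 1), so t ≡ 6·1 = 6 ≡ 6 (mod 7).
    Then x = 139 + 180·6 = 1219, valid modulo lcm(180, 14) = 1260: x ≡ 1219 (mod 1260).
Verify: 1219 mod 9 = 4, 1219 mod 20 = 19, 1219 mod 14 = 1.

x ≡ 1219 (mod 1260).


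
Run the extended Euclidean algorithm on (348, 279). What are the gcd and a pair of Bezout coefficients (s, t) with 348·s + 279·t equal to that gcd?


Euclidean algorithm on (348, 279) — divide until remainder is 0:
  348 = 1 · 279 + 69
  279 = 4 · 69 + 3
  69 = 23 · 3 + 0
gcd(348, 279) = 3.
Track Bezout coefficients alongside the remainders: start with r₀ = 348 = a·1 + b·0 (s = 1, t = 0) and r₁ = 279 = a·0 + b·1 (s = 0, t = 1); each new remainder r_{k+1} = r_{k-1} − q_k·r_k inherits s_{k+1} = s_{k-1} − q_k·s_k, t_{k+1} = t_{k-1} − q_k·t_k, so r_k = a·s_k + b·t_k at every step:
  q = 1: r = 69, s = 1 − 1·0 = 1, t = 0 − 1·1 = -1  (check: 348·1 + 279·(-1) = 69)
  q = 4: r = 3, s = 0 − 4·1 = -4, t = 1 − 4·(-1) = 5  (check: 348·(-4) + 279·5 = 3)
The row with r = 3 (the gcd) gives the Bezout coefficients s = -4, t = 5.
Result: 348 · (-4) + 279 · (5) = 3.

gcd(348, 279) = 3; s = -4, t = 5 (check: 348·(-4) + 279·5 = 3).


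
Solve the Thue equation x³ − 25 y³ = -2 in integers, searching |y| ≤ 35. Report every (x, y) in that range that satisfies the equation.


The equation is x³ - 25y³ = -2. For fixed y, x³ = 25·y³ − 2, so a solution requires the RHS to be a perfect cube.
Strategy: iterate y from -35 to 35, compute RHS = 25·y³ − 2, and check whether it is a (positive or negative) perfect cube.
Check small values of y:
  y = 0: RHS = -2 is not a perfect cube.
  y = 1: RHS = 23 is not a perfect cube.
  y = -1: RHS = -27 = (-3)³ ⇒ x = -3 works.
  y = 2: RHS = 198 is not a perfect cube.
  y = -2: RHS = -202 is not a perfect cube.
  y = 3: RHS = 673 is not a perfect cube.
  y = -3: RHS = -677 is not a perfect cube.
Continuing the search up to |y| = 35 finds no further solutions beyond those listed.
Collected solutions: (-3, -1).

Solutions (with |y| ≤ 35): (-3, -1).


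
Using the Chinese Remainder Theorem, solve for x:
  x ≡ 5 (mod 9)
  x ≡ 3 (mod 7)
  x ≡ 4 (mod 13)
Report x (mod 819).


Moduli 9, 7, 13 are pairwise coprime; by CRT there is a unique solution modulo M = 9 · 7 · 13 = 819.
Solve pairwise, accumulating the modulus:
  Start with x ≡ 5 (mod 9).
  Combine with x ≡ 3 (mod 7): since gcd(9, 7) = 1, we get a unique residue mod 63.
    Write x = 5 + 9·t and substitute into x ≡ 3 (mod 7): 9·t ≡ 3 − 5 = -2 (mod 7).
    Reduce coefficients mod 7: 2·t ≡ 5 (mod 7).
    The inverse of 2 mod 7 is 4 (since 2·4 = 8 = 1·7 + 1), so t ≡ 4·5 = 20 ≡ 6 (mod 7).
    Then x = 5 + 9·6 = 59, valid modulo lcm(9, 7) = 63: x ≡ 59 (mod 63).
  Combine with x ≡ 4 (mod 13): since gcd(63, 13) = 1, we get a unique residue mod 819.
    Write x = 59 + 63·t and substitute into x ≡ 4 (mod 13): 63·t ≡ 4 − 59 = -55 (mod 13).
    Reduce coefficients mod 13: 11·t ≡ 10 (mod 13).
    The inverse of 11 mod 13 is 6 (since 11·6 = 66 = 5·13 + 1), so t ≡ 6·10 = 60 ≡ 8 (mod 13).
    Then x = 59 + 63·8 = 563, valid modulo lcm(63, 13) = 819: x ≡ 563 (mod 819).
Verify: 563 mod 9 = 5 ✓, 563 mod 7 = 3 ✓, 563 mod 13 = 4 ✓.

x ≡ 563 (mod 819).
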